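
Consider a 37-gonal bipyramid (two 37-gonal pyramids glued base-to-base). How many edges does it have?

A bipyramid over an n-gon has 2n triangular faces and n + 2 vertices: V = 37 + 2 = 39, E = 3·37 = 111, F = 2·37 = 74.
Check: V − E + F = 39 − 111 + 74 = 2.

111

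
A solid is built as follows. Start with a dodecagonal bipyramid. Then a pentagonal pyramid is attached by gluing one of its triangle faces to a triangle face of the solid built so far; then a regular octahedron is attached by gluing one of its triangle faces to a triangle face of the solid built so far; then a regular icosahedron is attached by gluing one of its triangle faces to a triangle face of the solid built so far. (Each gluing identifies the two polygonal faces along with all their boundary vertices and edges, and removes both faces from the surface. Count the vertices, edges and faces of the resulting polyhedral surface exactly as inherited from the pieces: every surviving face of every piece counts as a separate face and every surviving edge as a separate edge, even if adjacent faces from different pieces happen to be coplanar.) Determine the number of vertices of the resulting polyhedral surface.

29

A dodecagonal bipyramid: V=14, E=36, F=24.
Attach a pentagonal pyramid (V=6, E=10, F=6) along a 3-gon: merge 3 vertices and 3 edges, delete both glued faces → V=17, E=43, F=28.
Attach a regular octahedron (V=6, E=12, F=8) along a 3-gon: merge 3 vertices and 3 edges, delete both glued faces → V=20, E=52, F=34.
Attach a regular icosahedron (V=12, E=30, F=20) along a 3-gon: merge 3 vertices and 3 edges, delete both glued faces → V=29, E=79, F=52.
Check: V − E + F = 29 − 79 + 52 = 2.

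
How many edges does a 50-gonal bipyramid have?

150

A bipyramid over an n-gon has 2n triangular faces and n + 2 vertices: V = 50 + 2 = 52, E = 3·50 = 150, F = 2·50 = 100.
Check: V − E + F = 52 − 150 + 100 = 2.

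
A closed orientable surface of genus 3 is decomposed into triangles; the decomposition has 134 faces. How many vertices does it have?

χ = 2 − 2·3 = -4, and every face is a triangle so 3F = 2E.
E = 3·134/2 = 201. Then V = -4 + E − F = -4 + 201 − 134 = 63.

63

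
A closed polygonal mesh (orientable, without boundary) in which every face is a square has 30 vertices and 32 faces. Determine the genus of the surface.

2

Every face is a square, so 2E = 4·32 = 128, giving E = 64.
χ = V − E + F = 30 − 64 + 32 = -2.
For a closed orientable surface χ = 2 − 2g, so g = (2 − (-2))/2 = 2.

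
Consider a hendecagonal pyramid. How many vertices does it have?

A pyramid on an n-gon base has one n-gon and n triangles: V = 11 + 1 = 12, E = 2·11 = 22, F = 11 + 1 = 12.

12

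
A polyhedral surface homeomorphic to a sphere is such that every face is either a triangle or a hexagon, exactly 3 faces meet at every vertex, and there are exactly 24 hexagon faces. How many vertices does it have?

Let x be the number of triangles; then F = 24 + x.
Edge–face incidences: 2E = 6·24 + 3·x = 144 + 3x.
Every vertex has degree 3, so 3V = 2E.
Euler: V − E + F = 2 ⇒ (2E)/3 − E + (24 + x) = 2.
Multiply by 6: 2·(2E) − 3·(2E) + 6·(24 + x) = 12, i.e. 144 + 6x − (144 + 3x) = 12.
Collecting terms: 3x = 12, so x = 4.
Then 2E = 144 + 3·4 = 156, so E = 78, V = 2E/3 = 52, F = 24 + 4 = 28.

52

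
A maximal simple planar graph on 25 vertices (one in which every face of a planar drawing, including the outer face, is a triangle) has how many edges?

In a plane triangulation 3F = 2E and V − E + F = 2, so E = 3V − 6 = 3·25 − 6 = 69.

69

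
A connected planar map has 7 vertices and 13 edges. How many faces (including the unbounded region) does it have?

8

Euler's formula for a connected plane graph: V − E + F = 2, so F = 2 − 7 + 13 = 8.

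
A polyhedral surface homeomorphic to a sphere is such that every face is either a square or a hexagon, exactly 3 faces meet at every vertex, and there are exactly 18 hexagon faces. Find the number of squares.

6

Let x be the number of squares; then F = 18 + x.
Edge–face incidences: 2E = 6·18 + 4·x = 108 + 4x.
Every vertex has degree 3, so 3V = 2E.
Euler: V − E + F = 2 ⇒ (2E)/3 − E + (18 + x) = 2.
Multiply by 6: 2·(2E) − 3·(2E) + 6·(18 + x) = 12, i.e. 108 + 6x − (108 + 4x) = 12.
Collecting terms: 2x = 12, so x = 6.
Then 2E = 108 + 4·6 = 132, so E = 66, V = 2E/3 = 44, F = 18 + 6 = 24.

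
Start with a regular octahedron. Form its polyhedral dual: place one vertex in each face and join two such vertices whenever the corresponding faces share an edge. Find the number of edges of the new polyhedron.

12

The base solid has V = 6, E = 12, F = 8.
The dual swaps V and F and preserves E: V′ = F = 8, E′ = E = 12, F′ = V = 6.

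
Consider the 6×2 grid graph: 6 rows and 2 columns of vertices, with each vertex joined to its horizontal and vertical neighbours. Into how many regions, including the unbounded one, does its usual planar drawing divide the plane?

6

The grid has V = 6·2 = 12 vertices and E = 6·1 + 2·5 = 16 edges.
F = 2 − V + E = 2 − 12 + 16 = 6.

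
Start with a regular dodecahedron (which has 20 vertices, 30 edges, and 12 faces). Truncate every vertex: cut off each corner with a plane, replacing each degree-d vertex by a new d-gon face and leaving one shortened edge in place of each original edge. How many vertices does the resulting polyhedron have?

60

Truncation replaces each original edge-end by a new vertex, so V′ = 2E = 60.
Each original edge survives, and each old vertex of degree d contributes d new edges; summing degrees gives Σd = 2E, so E′ = E + 2E = 3E = 90.
Each original face survives and each original vertex becomes one new face: F′ = F + V = 32.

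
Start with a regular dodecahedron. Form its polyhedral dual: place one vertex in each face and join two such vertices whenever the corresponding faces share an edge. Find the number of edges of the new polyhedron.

The base solid has V = 20, E = 30, F = 12.
The dual swaps V and F and preserves E: V′ = F = 12, E′ = E = 30, F′ = V = 20.

30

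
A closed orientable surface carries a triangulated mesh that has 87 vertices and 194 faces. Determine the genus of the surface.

6

Every face is a triangle, so 2E = 3·194 = 582, giving E = 291.
χ = V − E + F = 87 − 291 + 194 = -10.
For a closed orientable surface χ = 2 − 2g, so g = (2 − (-10))/2 = 6.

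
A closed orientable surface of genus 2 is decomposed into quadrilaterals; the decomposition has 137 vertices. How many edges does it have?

χ = 2 − 2·2 = -2, and every face is a square so 4F = 2E.
V − E + F = -2 with E = 4F/2 gives 137 − (4/2 − 1)·F = -2, so F = 139 and E = 278.

278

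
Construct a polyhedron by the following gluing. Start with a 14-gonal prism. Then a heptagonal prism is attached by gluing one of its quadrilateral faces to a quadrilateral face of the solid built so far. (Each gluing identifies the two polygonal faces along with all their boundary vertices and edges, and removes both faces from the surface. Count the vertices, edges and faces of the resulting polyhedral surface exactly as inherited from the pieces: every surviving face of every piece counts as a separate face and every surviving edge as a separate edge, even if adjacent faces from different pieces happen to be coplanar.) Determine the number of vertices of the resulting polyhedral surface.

A 14-gonal prism: V=28, E=42, F=16.
Attach a heptagonal prism (V=14, E=21, F=9) along a 4-gon: merge 4 vertices and 4 edges, delete both glued faces → V=38, E=59, F=23.
Check: V − E + F = 38 − 59 + 23 = 2.

38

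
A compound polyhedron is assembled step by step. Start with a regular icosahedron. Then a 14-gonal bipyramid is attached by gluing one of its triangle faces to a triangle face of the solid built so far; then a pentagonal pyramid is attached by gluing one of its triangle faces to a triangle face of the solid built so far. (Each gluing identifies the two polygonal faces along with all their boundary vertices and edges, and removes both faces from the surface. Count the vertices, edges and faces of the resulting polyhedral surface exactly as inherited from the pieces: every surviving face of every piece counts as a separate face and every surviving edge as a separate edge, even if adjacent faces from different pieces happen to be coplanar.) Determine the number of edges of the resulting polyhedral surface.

76

A regular icosahedron: V=12, E=30, F=20.
Attach a 14-gonal bipyramid (V=16, E=42, F=28) along a 3-gon: merge 3 vertices and 3 edges, delete both glued faces → V=25, E=69, F=46.
Attach a pentagonal pyramid (V=6, E=10, F=6) along a 3-gon: merge 3 vertices and 3 edges, delete both glued faces → V=28, E=76, F=50.
Check: V − E + F = 28 − 76 + 50 = 2.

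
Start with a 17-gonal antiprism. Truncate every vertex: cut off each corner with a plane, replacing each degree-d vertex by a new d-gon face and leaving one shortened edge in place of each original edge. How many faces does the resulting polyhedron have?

The base solid has V = 34, E = 68, F = 36.
Truncation replaces each original edge-end by a new vertex, so V′ = 2E = 136.
Each original edge survives, and each old vertex of degree d contributes d new edges; summing degrees gives Σd = 2E, so E′ = E + 2E = 3E = 204.
Each original face survives and each original vertex becomes one new face: F′ = F + V = 70.

70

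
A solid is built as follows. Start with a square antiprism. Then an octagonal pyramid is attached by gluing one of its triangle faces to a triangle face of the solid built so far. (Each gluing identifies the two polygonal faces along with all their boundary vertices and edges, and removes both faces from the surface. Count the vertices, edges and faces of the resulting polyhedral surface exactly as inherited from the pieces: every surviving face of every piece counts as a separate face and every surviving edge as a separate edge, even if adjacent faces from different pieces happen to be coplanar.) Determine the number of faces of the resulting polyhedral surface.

A square antiprism: V=8, E=16, F=10.
Attach an octagonal pyramid (V=9, E=16, F=9) along a 3-gon: merge 3 vertices and 3 edges, delete both glued faces → V=14, E=29, F=17.
Check: V − E + F = 14 − 29 + 17 = 2.

17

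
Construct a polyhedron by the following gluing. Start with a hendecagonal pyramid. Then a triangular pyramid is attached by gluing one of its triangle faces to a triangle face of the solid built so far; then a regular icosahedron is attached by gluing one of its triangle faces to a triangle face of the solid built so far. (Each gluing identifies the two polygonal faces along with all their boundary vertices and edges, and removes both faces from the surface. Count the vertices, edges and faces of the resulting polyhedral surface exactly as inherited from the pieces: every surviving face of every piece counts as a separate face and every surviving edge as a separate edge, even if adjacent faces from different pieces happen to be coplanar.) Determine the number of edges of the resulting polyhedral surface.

52

A hendecagonal pyramid: V=12, E=22, F=12.
Attach a triangular pyramid (V=4, E=6, F=4) along a 3-gon: merge 3 vertices and 3 edges, delete both glued faces → V=13, E=25, F=14.
Attach a regular icosahedron (V=12, E=30, F=20) along a 3-gon: merge 3 vertices and 3 edges, delete both glued faces → V=22, E=52, F=32.
Check: V − E + F = 22 − 52 + 32 = 2.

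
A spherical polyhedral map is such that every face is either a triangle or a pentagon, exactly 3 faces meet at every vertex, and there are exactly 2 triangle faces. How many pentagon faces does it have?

Let x be the number of pentagons; then F = 2 + x.
Edge–face incidences: 2E = 3·2 + 5·x = 6 + 5x.
Every vertex has degree 3, so 3V = 2E.
Euler: V − E + F = 2 ⇒ (2E)/3 − E + (2 + x) = 2.
Multiply by 6: 2·(2E) − 3·(2E) + 6·(2 + x) = 12, i.e. 12 + 6x − (6 + 5x) = 12.
Collecting terms: x + 6 = 12, so x = 6.
Then 2E = 6 + 5·6 = 36, so E = 18, V = 2E/3 = 12, F = 2 + 6 = 8.

6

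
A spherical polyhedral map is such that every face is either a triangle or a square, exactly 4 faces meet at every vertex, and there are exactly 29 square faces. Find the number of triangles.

Let x be the number of triangles; then F = 29 + x.
Edge–face incidences: 2E = 4·29 + 3·x = 116 + 3x.
Every vertex has degree 4, so 4V = 2E.
Euler: V − E + F = 2 ⇒ (2E)/4 − E + (29 + x) = 2.
Multiply by 8: 2·(2E) − 4·(2E) + 8·(29 + x) = 16, i.e. 232 + 8x − 2·(116 + 3x) = 16.
Collecting terms: 2x = 16, so x = 8.
Then 2E = 116 + 3·8 = 140, so E = 70, V = 2E/4 = 35, F = 29 + 8 = 37.

8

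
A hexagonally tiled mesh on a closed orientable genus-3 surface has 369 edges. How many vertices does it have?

242

χ = 2 − 2·3 = -4, and every face is a hexagon so 6F = 2E.
F = 2E/6 = 123. Then V = -4 + E − F = -4 + 369 − 123 = 242.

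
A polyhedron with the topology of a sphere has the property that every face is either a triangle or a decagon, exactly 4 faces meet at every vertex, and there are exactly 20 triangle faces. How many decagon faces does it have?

Let x be the number of decagons; then F = 20 + x.
Edge–face incidences: 2E = 3·20 + 10·x = 60 + 10x.
Every vertex has degree 4, so 4V = 2E.
Euler: V − E + F = 2 ⇒ (2E)/4 − E + (20 + x) = 2.
Multiply by 8: 2·(2E) − 4·(2E) + 8·(20 + x) = 16, i.e. 160 + 8x − 2·(60 + 10x) = 16.
Collecting terms: −12x + 40 = 16, so −12x = −24, so x = 2.
Then 2E = 60 + 10·2 = 80, so E = 40, V = 2E/4 = 20, F = 20 + 2 = 22.

2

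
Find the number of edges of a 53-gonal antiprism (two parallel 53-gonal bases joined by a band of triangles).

An antiprism on an n-gon has two n-gon caps and 2n triangles: V = 2·53 = 106, E = 4·53 = 212, F = 2·53 + 2 = 108.
Check: V − E + F = 106 − 212 + 108 = 2.

212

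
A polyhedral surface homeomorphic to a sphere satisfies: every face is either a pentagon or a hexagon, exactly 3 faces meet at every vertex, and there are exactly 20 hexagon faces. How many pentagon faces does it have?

12

Let x be the number of pentagons; then F = 20 + x.
Edge–face incidences: 2E = 6·20 + 5·x = 120 + 5x.
Every vertex has degree 3, so 3V = 2E.
Euler: V − E + F = 2 ⇒ (2E)/3 − E + (20 + x) = 2.
Multiply by 6: 2·(2E) − 3·(2E) + 6·(20 + x) = 12, i.e. 120 + 6x − (120 + 5x) = 12.
Collecting terms: x = 12.
Then 2E = 120 + 5·12 = 180, so E = 90, V = 2E/3 = 60, F = 20 + 12 = 32.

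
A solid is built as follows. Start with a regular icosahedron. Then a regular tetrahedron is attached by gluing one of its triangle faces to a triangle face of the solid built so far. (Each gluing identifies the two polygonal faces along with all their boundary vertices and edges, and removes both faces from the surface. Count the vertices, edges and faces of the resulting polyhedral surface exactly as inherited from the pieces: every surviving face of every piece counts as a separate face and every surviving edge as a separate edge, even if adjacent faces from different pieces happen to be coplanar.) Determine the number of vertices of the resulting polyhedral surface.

A regular icosahedron: V=12, E=30, F=20.
Attach a regular tetrahedron (V=4, E=6, F=4) along a 3-gon: merge 3 vertices and 3 edges, delete both glued faces → V=13, E=33, F=22.
Check: V − E + F = 13 − 33 + 22 = 2.

13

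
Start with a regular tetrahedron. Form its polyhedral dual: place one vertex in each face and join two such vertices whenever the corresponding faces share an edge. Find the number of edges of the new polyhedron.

The base solid has V = 4, E = 6, F = 4.
The dual swaps V and F and preserves E: V′ = F = 4, E′ = E = 6, F′ = V = 4.

6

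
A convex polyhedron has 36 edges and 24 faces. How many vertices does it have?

Here V − E + F = 2.
V = 2 + E − F = 2 + 36 − 24 = 14.

14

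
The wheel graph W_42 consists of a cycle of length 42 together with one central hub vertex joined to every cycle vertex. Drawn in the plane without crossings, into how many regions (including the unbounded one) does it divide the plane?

43

W_42 has V = 42 + 1 = 43 vertices and E = 2·42 = 84 edges.
By Euler's formula F = 2 − V + E = 2 − 43 + 84 = 43.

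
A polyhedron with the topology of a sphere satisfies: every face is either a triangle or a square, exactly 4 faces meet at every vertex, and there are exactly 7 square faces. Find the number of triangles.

8

Let x be the number of triangles; then F = 7 + x.
Edge–face incidences: 2E = 4·7 + 3·x = 28 + 3x.
Every vertex has degree 4, so 4V = 2E.
Euler: V − E + F = 2 ⇒ (2E)/4 − E + (7 + x) = 2.
Multiply by 8: 2·(2E) − 4·(2E) + 8·(7 + x) = 16, i.e. 56 + 8x − 2·(28 + 3x) = 16.
Collecting terms: 2x = 16, so x = 8.
Then 2E = 28 + 3·8 = 52, so E = 26, V = 2E/4 = 13, F = 7 + 8 = 15.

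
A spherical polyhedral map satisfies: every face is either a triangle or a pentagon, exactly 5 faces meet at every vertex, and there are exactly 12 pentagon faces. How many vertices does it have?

Let x be the number of triangles; then F = 12 + x.
Edge–face incidences: 2E = 5·12 + 3·x = 60 + 3x.
Every vertex has degree 5, so 5V = 2E.
Euler: V − E + F = 2 ⇒ (2E)/5 − E + (12 + x) = 2.
Multiply by 10: 2·(2E) − 5·(2E) + 10·(12 + x) = 20, i.e. 120 + 10x − 3·(60 + 3x) = 20.
Collecting terms: x − 60 = 20, so x = 80.
Then 2E = 60 + 3·80 = 300, so E = 150, V = 2E/5 = 60, F = 12 + 80 = 92.

60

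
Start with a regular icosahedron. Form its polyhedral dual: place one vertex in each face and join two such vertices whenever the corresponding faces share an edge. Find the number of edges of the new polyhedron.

The base solid has V = 12, E = 30, F = 20.
The dual swaps V and F and preserves E: V′ = F = 20, E′ = E = 30, F′ = V = 12.

30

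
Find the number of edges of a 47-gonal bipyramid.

141

A bipyramid over an n-gon has 2n triangular faces and n + 2 vertices: V = 47 + 2 = 49, E = 3·47 = 141, F = 2·47 = 94.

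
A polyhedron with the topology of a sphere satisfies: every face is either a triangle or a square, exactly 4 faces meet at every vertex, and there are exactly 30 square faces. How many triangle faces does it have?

Let x be the number of triangles; then F = 30 + x.
Edge–face incidences: 2E = 4·30 + 3·x = 120 + 3x.
Every vertex has degree 4, so 4V = 2E.
Euler: V − E + F = 2 ⇒ (2E)/4 − E + (30 + x) = 2.
Multiply by 8: 2·(2E) − 4·(2E) + 8·(30 + x) = 16, i.e. 240 + 8x − 2·(120 + 3x) = 16.
Collecting terms: 2x = 16, so x = 8.
Then 2E = 120 + 3·8 = 144, so E = 72, V = 2E/4 = 36, F = 30 + 8 = 38.

8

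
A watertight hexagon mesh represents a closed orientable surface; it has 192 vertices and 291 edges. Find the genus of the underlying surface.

Every face is a hexagon and each edge borders two faces, so 6F = 2·291, giving F = 97.
χ = V − E + F = 192 − 291 + 97 = -2.
For a closed orientable surface χ = 2 − 2g, so g = (2 − (-2))/2 = 2.

2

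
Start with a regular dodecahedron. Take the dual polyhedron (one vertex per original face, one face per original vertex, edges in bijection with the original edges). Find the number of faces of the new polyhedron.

20

The base solid has V = 20, E = 30, F = 12.
The dual swaps V and F and preserves E: V′ = F = 12, E′ = E = 30, F′ = V = 20.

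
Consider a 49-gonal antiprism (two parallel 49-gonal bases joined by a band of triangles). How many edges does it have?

196

An antiprism on an n-gon has two n-gon caps and 2n triangles: V = 2·49 = 98, E = 4·49 = 196, F = 2·49 + 2 = 100.
Check: V − E + F = 98 − 196 + 100 = 2.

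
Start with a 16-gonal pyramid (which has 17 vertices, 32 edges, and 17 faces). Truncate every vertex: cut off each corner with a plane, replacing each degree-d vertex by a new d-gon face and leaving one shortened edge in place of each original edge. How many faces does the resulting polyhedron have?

Truncation replaces each original edge-end by a new vertex, so V′ = 2E = 64.
Each original edge survives, and each old vertex of degree d contributes d new edges; summing degrees gives Σd = 2E, so E′ = E + 2E = 3E = 96.
Each original face survives and each original vertex becomes one new face: F′ = F + V = 34.

34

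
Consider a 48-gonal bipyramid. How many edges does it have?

144

A bipyramid over an n-gon has 2n triangular faces and n + 2 vertices: V = 48 + 2 = 50, E = 3·48 = 144, F = 2·48 = 96.
Check: V − E + F = 50 − 144 + 96 = 2.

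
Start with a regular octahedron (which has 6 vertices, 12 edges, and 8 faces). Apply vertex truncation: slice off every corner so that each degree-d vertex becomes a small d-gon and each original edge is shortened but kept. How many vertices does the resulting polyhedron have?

Truncation replaces each original edge-end by a new vertex, so V′ = 2E = 24.
Each original edge survives, and each old vertex of degree d contributes d new edges; summing degrees gives Σd = 2E, so E′ = E + 2E = 3E = 36.
Each original face survives and each original vertex becomes one new face: F′ = F + V = 14.

24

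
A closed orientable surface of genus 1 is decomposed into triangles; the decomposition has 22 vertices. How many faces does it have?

44

χ = 2 − 2·1 = 0, and every face is a triangle so 3F = 2E.
V − E + F = 0 with E = 3F/2 gives 22 − (3/2 − 1)·F = 0, so F = 44 and E = 66.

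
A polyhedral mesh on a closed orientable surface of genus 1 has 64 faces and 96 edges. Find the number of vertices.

32

For a closed orientable surface of genus 1, χ = 2 − 2·1 = 0.
V = 0 + E − F = 0 + 96 − 64 = 32.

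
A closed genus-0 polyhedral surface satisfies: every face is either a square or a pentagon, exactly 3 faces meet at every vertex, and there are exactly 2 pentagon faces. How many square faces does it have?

5

Let x be the number of squares; then F = 2 + x.
Edge–face incidences: 2E = 5·2 + 4·x = 10 + 4x.
Every vertex has degree 3, so 3V = 2E.
Euler: V − E + F = 2 ⇒ (2E)/3 − E + (2 + x) = 2.
Multiply by 6: 2·(2E) − 3·(2E) + 6·(2 + x) = 12, i.e. 12 + 6x − (10 + 4x) = 12.
Collecting terms: 2x + 2 = 12, so 2x = 10, so x = 5.
Then 2E = 10 + 4·5 = 30, so E = 15, V = 2E/3 = 10, F = 2 + 5 = 7.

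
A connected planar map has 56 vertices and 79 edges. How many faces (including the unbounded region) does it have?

Euler's formula for a connected plane graph: V − E + F = 2, so F = 2 − 56 + 79 = 25.

25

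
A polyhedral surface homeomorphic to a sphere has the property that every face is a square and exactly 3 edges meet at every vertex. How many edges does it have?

12

Each face has 4 edges and each edge borders two faces, so 2E = 4F.
Each vertex has degree 3, so 3V = 2E and hence V = 4F/3.
Euler: V − E + F = 2 ⇒ (4F/3) − (4F/2) + F = 2.
Multiply by 6: (8 − 12 + 6)F = 12, i.e. 2F = 12.
So F = 6, E = 4·6/2 = 12, V = 4·6/3 = 8.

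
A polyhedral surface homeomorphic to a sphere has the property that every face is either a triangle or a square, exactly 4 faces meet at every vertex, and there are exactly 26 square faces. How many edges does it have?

Let x be the number of triangles; then F = 26 + x.
Edge–face incidences: 2E = 4·26 + 3·x = 104 + 3x.
Every vertex has degree 4, so 4V = 2E.
Euler: V − E + F = 2 ⇒ (2E)/4 − E + (26 + x) = 2.
Multiply by 8: 2·(2E) − 4·(2E) + 8·(26 + x) = 16, i.e. 208 + 8x − 2·(104 + 3x) = 16.
Collecting terms: 2x = 16, so x = 8.
Then 2E = 104 + 3·8 = 128, so E = 64, V = 2E/4 = 32, F = 26 + 8 = 34.

64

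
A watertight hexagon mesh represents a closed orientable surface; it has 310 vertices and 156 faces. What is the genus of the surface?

2

Every face is a hexagon, so 2E = 6·156 = 936, giving E = 468.
χ = V − E + F = 310 − 468 + 156 = -2.
For a closed orientable surface χ = 2 − 2g, so g = (2 − (-2))/2 = 2.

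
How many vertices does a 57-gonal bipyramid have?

A bipyramid over an n-gon has 2n triangular faces and n + 2 vertices: V = 57 + 2 = 59, E = 3·57 = 171, F = 2·57 = 114.

59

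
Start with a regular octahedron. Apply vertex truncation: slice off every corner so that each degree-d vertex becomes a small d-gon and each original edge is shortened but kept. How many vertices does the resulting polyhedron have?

The base solid has V = 6, E = 12, F = 8.
Truncation replaces each original edge-end by a new vertex, so V′ = 2E = 24.
Each original edge survives, and each old vertex of degree d contributes d new edges; summing degrees gives Σd = 2E, so E′ = E + 2E = 3E = 36.
Each original face survives and each original vertex becomes one new face: F′ = F + V = 14.

24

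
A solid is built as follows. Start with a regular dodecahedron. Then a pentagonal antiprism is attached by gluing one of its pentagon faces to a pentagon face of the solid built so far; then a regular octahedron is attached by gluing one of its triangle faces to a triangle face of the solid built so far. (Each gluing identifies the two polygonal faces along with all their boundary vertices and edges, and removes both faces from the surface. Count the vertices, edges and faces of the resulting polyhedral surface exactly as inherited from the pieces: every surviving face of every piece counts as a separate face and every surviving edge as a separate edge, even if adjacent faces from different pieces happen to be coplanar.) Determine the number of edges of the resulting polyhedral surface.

A regular dodecahedron: V=20, E=30, F=12.
Attach a pentagonal antiprism (V=10, E=20, F=12) along a 5-gon: merge 5 vertices and 5 edges, delete both glued faces → V=25, E=45, F=22.
Attach a regular octahedron (V=6, E=12, F=8) along a 3-gon: merge 3 vertices and 3 edges, delete both glued faces → V=28, E=54, F=28.
Check: V − E + F = 28 − 54 + 28 = 2.

54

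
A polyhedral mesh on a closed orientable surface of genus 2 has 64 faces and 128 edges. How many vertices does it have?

For a closed orientable surface of genus 2, χ = 2 − 2·2 = -2.
V = -2 + E − F = -2 + 128 − 64 = 62.

62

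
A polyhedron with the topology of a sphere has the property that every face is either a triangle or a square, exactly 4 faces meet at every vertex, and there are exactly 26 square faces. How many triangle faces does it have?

8

Let x be the number of triangles; then F = 26 + x.
Edge–face incidences: 2E = 4·26 + 3·x = 104 + 3x.
Every vertex has degree 4, so 4V = 2E.
Euler: V − E + F = 2 ⇒ (2E)/4 − E + (26 + x) = 2.
Multiply by 8: 2·(2E) − 4·(2E) + 8·(26 + x) = 16, i.e. 208 + 8x − 2·(104 + 3x) = 16.
Collecting terms: 2x = 16, so x = 8.
Then 2E = 104 + 3·8 = 128, so E = 64, V = 2E/4 = 32, F = 26 + 8 = 34.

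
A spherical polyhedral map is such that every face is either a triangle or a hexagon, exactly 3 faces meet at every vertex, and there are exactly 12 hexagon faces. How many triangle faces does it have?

4

Let x be the number of triangles; then F = 12 + x.
Edge–face incidences: 2E = 6·12 + 3·x = 72 + 3x.
Every vertex has degree 3, so 3V = 2E.
Euler: V − E + F = 2 ⇒ (2E)/3 − E + (12 + x) = 2.
Multiply by 6: 2·(2E) − 3·(2E) + 6·(12 + x) = 12, i.e. 72 + 6x − (72 + 3x) = 12.
Collecting terms: 3x = 12, so x = 4.
Then 2E = 72 + 3·4 = 84, so E = 42, V = 2E/3 = 28, F = 12 + 4 = 16.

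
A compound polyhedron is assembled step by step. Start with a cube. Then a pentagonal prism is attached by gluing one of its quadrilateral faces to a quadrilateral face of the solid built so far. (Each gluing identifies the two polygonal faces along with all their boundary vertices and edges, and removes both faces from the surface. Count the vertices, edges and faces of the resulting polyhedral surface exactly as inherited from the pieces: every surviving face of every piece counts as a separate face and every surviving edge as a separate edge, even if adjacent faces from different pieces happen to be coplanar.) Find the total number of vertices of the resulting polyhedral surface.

A cube: V=8, E=12, F=6.
Attach a pentagonal prism (V=10, E=15, F=7) along a 4-gon: merge 4 vertices and 4 edges, delete both glued faces → V=14, E=23, F=11.
Check: V − E + F = 14 − 23 + 11 = 2.

14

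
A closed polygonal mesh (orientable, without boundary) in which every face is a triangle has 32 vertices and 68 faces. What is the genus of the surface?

Every face is a triangle, so 2E = 3·68 = 204, giving E = 102.
χ = V − E + F = 32 − 102 + 68 = -2.
For a closed orientable surface χ = 2 − 2g, so g = (2 − (-2))/2 = 2.

2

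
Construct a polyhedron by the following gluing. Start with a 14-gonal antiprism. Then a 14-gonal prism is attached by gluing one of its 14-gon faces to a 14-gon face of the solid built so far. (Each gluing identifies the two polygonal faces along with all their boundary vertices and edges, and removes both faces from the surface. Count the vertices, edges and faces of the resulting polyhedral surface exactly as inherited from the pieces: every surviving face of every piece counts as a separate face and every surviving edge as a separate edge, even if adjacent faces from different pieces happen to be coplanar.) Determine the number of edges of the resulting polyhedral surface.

A 14-gonal antiprism: V=28, E=56, F=30.
Attach a 14-gonal prism (V=28, E=42, F=16) along a 14-gon: merge 14 vertices and 14 edges, delete both glued faces → V=42, E=84, F=44.
Check: V − E + F = 42 − 84 + 44 = 2.

84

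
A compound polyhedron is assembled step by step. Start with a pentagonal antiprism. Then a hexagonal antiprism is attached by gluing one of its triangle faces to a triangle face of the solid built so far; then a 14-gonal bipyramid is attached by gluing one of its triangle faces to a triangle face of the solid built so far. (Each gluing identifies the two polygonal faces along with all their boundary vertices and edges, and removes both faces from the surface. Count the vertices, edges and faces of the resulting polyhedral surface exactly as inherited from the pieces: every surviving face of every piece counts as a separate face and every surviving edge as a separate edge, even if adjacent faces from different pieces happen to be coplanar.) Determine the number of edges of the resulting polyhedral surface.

80

A pentagonal antiprism: V=10, E=20, F=12.
Attach a hexagonal antiprism (V=12, E=24, F=14) along a 3-gon: merge 3 vertices and 3 edges, delete both glued faces → V=19, E=41, F=24.
Attach a 14-gonal bipyramid (V=16, E=42, F=28) along a 3-gon: merge 3 vertices and 3 edges, delete both glued faces → V=32, E=80, F=50.
Check: V − E + F = 32 − 80 + 50 = 2.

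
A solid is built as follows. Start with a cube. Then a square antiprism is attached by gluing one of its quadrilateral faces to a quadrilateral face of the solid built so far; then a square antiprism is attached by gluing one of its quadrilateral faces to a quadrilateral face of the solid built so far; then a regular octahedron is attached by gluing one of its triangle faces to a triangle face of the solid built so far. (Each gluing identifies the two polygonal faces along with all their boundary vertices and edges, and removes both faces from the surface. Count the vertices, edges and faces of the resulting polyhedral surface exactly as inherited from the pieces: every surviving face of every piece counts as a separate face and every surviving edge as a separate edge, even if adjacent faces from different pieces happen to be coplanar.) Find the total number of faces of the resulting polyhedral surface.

28

A cube: V=8, E=12, F=6.
Attach a square antiprism (V=8, E=16, F=10) along a 4-gon: merge 4 vertices and 4 edges, delete both glued faces → V=12, E=24, F=14.
Attach a square antiprism (V=8, E=16, F=10) along a 4-gon: merge 4 vertices and 4 edges, delete both glued faces → V=16, E=36, F=22.
Attach a regular octahedron (V=6, E=12, F=8) along a 3-gon: merge 3 vertices and 3 edges, delete both glued faces → V=19, E=45, F=28.
Check: V − E + F = 19 − 45 + 28 = 2.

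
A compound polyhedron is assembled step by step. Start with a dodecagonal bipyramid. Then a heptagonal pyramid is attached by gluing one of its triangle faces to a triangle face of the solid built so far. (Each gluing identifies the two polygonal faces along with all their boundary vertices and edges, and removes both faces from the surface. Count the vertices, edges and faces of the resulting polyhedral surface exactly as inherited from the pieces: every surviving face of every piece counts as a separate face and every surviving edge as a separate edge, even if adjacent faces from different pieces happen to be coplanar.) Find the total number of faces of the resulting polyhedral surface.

30

A dodecagonal bipyramid: V=14, E=36, F=24.
Attach a heptagonal pyramid (V=8, E=14, F=8) along a 3-gon: merge 3 vertices and 3 edges, delete both glued faces → V=19, E=47, F=30.
Check: V − E + F = 19 − 47 + 30 = 2.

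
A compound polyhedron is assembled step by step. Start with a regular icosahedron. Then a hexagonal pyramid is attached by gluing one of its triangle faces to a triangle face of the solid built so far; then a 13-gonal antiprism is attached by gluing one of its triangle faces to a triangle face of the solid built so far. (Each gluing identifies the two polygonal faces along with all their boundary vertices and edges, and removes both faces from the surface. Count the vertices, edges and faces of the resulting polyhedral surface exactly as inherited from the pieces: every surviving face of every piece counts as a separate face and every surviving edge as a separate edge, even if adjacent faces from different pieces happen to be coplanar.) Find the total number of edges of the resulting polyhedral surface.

A regular icosahedron: V=12, E=30, F=20.
Attach a hexagonal pyramid (V=7, E=12, F=7) along a 3-gon: merge 3 vertices and 3 edges, delete both glued faces → V=16, E=39, F=25.
Attach a 13-gonal antiprism (V=26, E=52, F=28) along a 3-gon: merge 3 vertices and 3 edges, delete both glued faces → V=39, E=88, F=51.
Check: V − E + F = 39 − 88 + 51 = 2.

88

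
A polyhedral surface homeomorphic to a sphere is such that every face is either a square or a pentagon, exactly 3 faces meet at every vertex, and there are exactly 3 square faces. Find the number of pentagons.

6

Let x be the number of pentagons; then F = 3 + x.
Edge–face incidences: 2E = 4·3 + 5·x = 12 + 5x.
Every vertex has degree 3, so 3V = 2E.
Euler: V − E + F = 2 ⇒ (2E)/3 − E + (3 + x) = 2.
Multiply by 6: 2·(2E) − 3·(2E) + 6·(3 + x) = 12, i.e. 18 + 6x − (12 + 5x) = 12.
Collecting terms: x + 6 = 12, so x = 6.
Then 2E = 12 + 5·6 = 42, so E = 21, V = 2E/3 = 14, F = 3 + 6 = 9.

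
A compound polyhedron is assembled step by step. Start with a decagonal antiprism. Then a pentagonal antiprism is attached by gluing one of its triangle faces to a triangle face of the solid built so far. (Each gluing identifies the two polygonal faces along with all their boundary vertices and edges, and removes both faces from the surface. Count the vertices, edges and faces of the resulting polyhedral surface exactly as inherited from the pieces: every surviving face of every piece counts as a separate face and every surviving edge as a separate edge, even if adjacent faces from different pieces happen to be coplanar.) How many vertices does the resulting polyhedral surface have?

27

A decagonal antiprism: V=20, E=40, F=22.
Attach a pentagonal antiprism (V=10, E=20, F=12) along a 3-gon: merge 3 vertices and 3 edges, delete both glued faces → V=27, E=57, F=32.
Check: V − E + F = 27 − 57 + 32 = 2.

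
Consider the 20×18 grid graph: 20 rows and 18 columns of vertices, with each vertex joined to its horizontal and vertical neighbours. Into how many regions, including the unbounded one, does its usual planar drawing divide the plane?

The grid has V = 20·18 = 360 vertices and E = 20·17 + 18·19 = 682 edges.
F = 2 − V + E = 2 − 360 + 682 = 324.

324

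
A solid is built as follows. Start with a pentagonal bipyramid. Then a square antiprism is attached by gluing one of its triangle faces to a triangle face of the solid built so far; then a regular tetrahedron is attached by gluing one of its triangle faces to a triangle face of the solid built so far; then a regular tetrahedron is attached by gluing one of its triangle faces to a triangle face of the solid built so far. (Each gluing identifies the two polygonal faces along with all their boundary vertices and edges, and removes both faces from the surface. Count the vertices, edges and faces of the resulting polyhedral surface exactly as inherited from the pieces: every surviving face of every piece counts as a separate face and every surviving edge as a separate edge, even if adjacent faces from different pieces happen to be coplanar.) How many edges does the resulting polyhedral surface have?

34

A pentagonal bipyramid: V=7, E=15, F=10.
Attach a square antiprism (V=8, E=16, F=10) along a 3-gon: merge 3 vertices and 3 edges, delete both glued faces → V=12, E=28, F=18.
Attach a regular tetrahedron (V=4, E=6, F=4) along a 3-gon: merge 3 vertices and 3 edges, delete both glued faces → V=13, E=31, F=20.
Attach a regular tetrahedron (V=4, E=6, F=4) along a 3-gon: merge 3 vertices and 3 edges, delete both glued faces → V=14, E=34, F=22.
Check: V − E + F = 14 − 34 + 22 = 2.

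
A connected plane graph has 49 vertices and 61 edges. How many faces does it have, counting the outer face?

14

Euler's formula for a connected plane graph: V − E + F = 2, so F = 2 − 49 + 61 = 14.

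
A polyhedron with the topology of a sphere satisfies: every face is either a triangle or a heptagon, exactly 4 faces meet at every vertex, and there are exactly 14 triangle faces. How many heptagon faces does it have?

2

Let x be the number of heptagons; then F = 14 + x.
Edge–face incidences: 2E = 3·14 + 7·x = 42 + 7x.
Every vertex has degree 4, so 4V = 2E.
Euler: V − E + F = 2 ⇒ (2E)/4 − E + (14 + x) = 2.
Multiply by 8: 2·(2E) − 4·(2E) + 8·(14 + x) = 16, i.e. 112 + 8x − 2·(42 + 7x) = 16.
Collecting terms: −6x + 28 = 16, so −6x = −12, so x = 2.
Then 2E = 42 + 7·2 = 56, so E = 28, V = 2E/4 = 14, F = 14 + 2 = 16.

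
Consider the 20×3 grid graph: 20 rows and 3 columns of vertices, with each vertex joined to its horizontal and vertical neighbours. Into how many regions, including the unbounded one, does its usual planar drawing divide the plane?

The grid has V = 20·3 = 60 vertices and E = 20·2 + 3·19 = 97 edges.
F = 2 − V + E = 2 − 60 + 97 = 39.

39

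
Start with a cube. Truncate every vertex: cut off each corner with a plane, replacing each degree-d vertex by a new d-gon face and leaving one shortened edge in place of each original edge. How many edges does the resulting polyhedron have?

The base solid has V = 8, E = 12, F = 6.
Truncation replaces each original edge-end by a new vertex, so V′ = 2E = 24.
Each original edge survives, and each old vertex of degree d contributes d new edges; summing degrees gives Σd = 2E, so E′ = E + 2E = 3E = 36.
Each original face survives and each original vertex becomes one new face: F′ = F + V = 14.

36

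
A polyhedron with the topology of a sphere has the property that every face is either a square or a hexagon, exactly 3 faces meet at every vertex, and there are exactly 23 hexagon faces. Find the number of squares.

Let x be the number of squares; then F = 23 + x.
Edge–face incidences: 2E = 6·23 + 4·x = 138 + 4x.
Every vertex has degree 3, so 3V = 2E.
Euler: V − E + F = 2 ⇒ (2E)/3 − E + (23 + x) = 2.
Multiply by 6: 2·(2E) − 3·(2E) + 6·(23 + x) = 12, i.e. 138 + 6x − (138 + 4x) = 12.
Collecting terms: 2x = 12, so x = 6.
Then 2E = 138 + 4·6 = 162, so E = 81, V = 2E/3 = 54, F = 23 + 6 = 29.

6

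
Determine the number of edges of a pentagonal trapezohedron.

The n-trapezohedron (dual of the n-antiprism) has V = 2·5 + 2 = 12, E = 4·5 = 20, F = 2·5 = 10.

20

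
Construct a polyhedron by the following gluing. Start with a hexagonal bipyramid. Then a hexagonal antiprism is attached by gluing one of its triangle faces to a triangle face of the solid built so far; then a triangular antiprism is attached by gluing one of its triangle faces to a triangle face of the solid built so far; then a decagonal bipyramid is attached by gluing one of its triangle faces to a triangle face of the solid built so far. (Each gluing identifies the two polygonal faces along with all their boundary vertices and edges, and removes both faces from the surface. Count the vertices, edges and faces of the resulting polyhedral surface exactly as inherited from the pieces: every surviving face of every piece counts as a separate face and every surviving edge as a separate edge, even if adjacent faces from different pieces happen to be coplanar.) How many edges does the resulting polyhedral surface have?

A hexagonal bipyramid: V=8, E=18, F=12.
Attach a hexagonal antiprism (V=12, E=24, F=14) along a 3-gon: merge 3 vertices and 3 edges, delete both glued faces → V=17, E=39, F=24.
Attach a triangular antiprism (V=6, E=12, F=8) along a 3-gon: merge 3 vertices and 3 edges, delete both glued faces → V=20, E=48, F=30.
Attach a decagonal bipyramid (V=12, E=30, F=20) along a 3-gon: merge 3 vertices and 3 edges, delete both glued faces → V=29, E=75, F=48.
Check: V − E + F = 29 − 75 + 48 = 2.

75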